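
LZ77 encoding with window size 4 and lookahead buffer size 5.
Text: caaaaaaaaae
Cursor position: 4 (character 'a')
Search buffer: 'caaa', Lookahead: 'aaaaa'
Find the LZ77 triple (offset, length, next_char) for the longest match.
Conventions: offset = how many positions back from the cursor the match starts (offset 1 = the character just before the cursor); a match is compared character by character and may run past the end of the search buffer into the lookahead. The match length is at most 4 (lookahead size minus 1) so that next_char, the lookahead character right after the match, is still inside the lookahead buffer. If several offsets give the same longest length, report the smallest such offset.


Try each offset into the search buffer:
  offset=1 (pos 3, char 'a'): match length 4
  offset=2 (pos 2, char 'a'): match length 4
  offset=3 (pos 1, char 'a'): match length 4
  offset=4 (pos 0, char 'c'): match length 0
Longest match has length 4, found at offsets 1, 2, 3; take the smallest, offset 1.
next_char = character at position 4 + 4 = 8 -> 'a'

Best match: offset=1, length=4 (matching 'aaaa' starting at position 3)
LZ77 triple: (1, 4, 'a')


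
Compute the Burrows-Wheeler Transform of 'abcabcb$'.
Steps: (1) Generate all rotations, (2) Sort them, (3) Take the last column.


Rotations (sorted):
  0: $abcabcb -> last char: b
  1: abcabcb$ -> last char: $
  2: abcb$abc -> last char: c
  3: b$abcabc -> last char: c
  4: bcabcb$a -> last char: a
  5: bcb$abca -> last char: a
  6: cabcb$ab -> last char: b
  7: cb$abcab -> last char: b


BWT = b$ccaabb


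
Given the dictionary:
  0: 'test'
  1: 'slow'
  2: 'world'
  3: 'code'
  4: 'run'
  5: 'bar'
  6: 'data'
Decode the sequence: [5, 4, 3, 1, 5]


Look up each index in the dictionary:
  5 -> 'bar'
  4 -> 'run'
  3 -> 'code'
  1 -> 'slow'
  5 -> 'bar'

Decoded: "bar run code slow bar"


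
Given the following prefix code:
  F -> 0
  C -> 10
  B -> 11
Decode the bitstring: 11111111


Decoding step by step:
Bits 11 -> B
Bits 11 -> B
Bits 11 -> B
Bits 11 -> B


Decoded message: BBBB


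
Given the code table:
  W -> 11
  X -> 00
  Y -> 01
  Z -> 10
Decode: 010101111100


Decoding:
01 -> Y
01 -> Y
01 -> Y
11 -> W
11 -> W
00 -> X


Result: YYYWWX


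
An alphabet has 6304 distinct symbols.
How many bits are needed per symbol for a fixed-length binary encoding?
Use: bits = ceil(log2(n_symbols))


log2(6304) = 12.6221
Bracket: 2^12 = 4096 < 6304 <= 2^13 = 8192
So ceil(log2(6304)) = 13

bits = ceil(log2(6304)) = ceil(12.6221) = 13 bits


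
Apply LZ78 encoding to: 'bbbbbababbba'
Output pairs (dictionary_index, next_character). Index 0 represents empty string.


LZ78 encoding steps:
Dictionary: {0: ''}
Step 1: w='' (idx 0), next='b' -> output (0, 'b'), add 'b' as idx 1
Step 2: w='b' (idx 1), next='b' -> output (1, 'b'), add 'bb' as idx 2
Step 3: w='bb' (idx 2), next='a' -> output (2, 'a'), add 'bba' as idx 3
Step 4: w='b' (idx 1), next='a' -> output (1, 'a'), add 'ba' as idx 4
Step 5: w='bb' (idx 2), next='b' -> output (2, 'b'), add 'bbb' as idx 5
Step 6: w='' (idx 0), next='a' -> output (0, 'a'), add 'a' as idx 6


Encoded: [(0, 'b'), (1, 'b'), (2, 'a'), (1, 'a'), (2, 'b'), (0, 'a')]


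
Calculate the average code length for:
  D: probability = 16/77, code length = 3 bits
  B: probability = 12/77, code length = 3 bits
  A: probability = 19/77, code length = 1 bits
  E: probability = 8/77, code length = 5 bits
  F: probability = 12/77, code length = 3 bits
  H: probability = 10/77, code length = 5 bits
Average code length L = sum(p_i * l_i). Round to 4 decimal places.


Weighted contributions p_i * l_i:
  D: (16/77) * 3 = 48/77
  B: (12/77) * 3 = 36/77
  A: (19/77) * 1 = 19/77
  E: (8/77) * 5 = 40/77
  F: (12/77) * 3 = 36/77
  H: (10/77) * 5 = 50/77
Sum = (48 + 36 + 19 + 40 + 36 + 50)/77 = 229/77

L = 229/77 = 2.9740 bits/symbol


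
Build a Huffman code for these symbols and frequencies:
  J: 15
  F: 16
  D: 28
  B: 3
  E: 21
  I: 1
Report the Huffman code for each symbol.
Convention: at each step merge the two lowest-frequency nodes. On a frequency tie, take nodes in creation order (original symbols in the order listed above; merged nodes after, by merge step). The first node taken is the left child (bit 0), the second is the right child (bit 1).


Huffman tree construction:
Step 1: Merge I(1) + B(3) = 4
Step 2: Merge (I+B)(4) + J(15) = 19
Step 3: Merge F(16) + ((I+B)+J)(19) = 35
Step 4: Merge E(21) + D(28) = 49
Step 5: Merge (F+((I+B)+J))(35) + (E+D)(49) = 84
Read each symbol's code off the tree from the root (left child = 0, right child = 1).

Codes:
  J: 011 (length 3)
  F: 00 (length 2)
  D: 11 (length 2)
  B: 0101 (length 4)
  E: 10 (length 2)
  I: 0100 (length 4)
Average code length: 191/84 = 2.2738 bits/symbol


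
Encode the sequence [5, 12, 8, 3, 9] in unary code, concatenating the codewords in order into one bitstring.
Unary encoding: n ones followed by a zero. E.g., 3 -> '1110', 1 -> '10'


Encode each number as n ones followed by a terminating 0:
  5 -> 111110 (6 bits)
  12 -> 1111111111110 (13 bits)
  8 -> 111111110 (9 bits)
  3 -> 1110 (4 bits)
  9 -> 1111111110 (10 bits)
Total length = 6 + 13 + 9 + 4 + 10 = 42 bits.

Unary([5, 12, 8, 3, 9]) = 111110111111111111011111111011101111111110 (42 bits)


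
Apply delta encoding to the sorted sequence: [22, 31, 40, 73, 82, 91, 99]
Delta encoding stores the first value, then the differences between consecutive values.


First value: 22
Deltas:
  31 - 22 = 9
  40 - 31 = 9
  73 - 40 = 33
  82 - 73 = 9
  91 - 82 = 9
  99 - 91 = 8


Delta encoded: [22, 9, 9, 33, 9, 9, 8]


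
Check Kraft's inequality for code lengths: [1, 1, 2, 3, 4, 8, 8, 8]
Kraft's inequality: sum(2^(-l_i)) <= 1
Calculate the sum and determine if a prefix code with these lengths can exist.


Sum = 2^(-1) + 2^(-1) + 2^(-2) + 2^(-3) + 2^(-4) + 2^(-8) + 2^(-8) + 2^(-8)
    = 0.5 + 0.5 + 0.25 + 0.125 + 0.0625 + 0.00390625 + 0.00390625 + 0.00390625
    = 371/256 = 1.44921875
Since 1.44921875 > 1, Kraft's inequality is NOT satisfied.
A prefix code with these lengths CANNOT exist.

Kraft sum = 1.44921875. Not satisfied.


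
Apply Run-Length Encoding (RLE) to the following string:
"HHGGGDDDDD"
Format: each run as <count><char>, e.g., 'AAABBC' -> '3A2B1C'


Scanning runs left to right:
  i=0: run of 'H' x 2 -> '2H'
  i=2: run of 'G' x 3 -> '3G'
  i=5: run of 'D' x 5 -> '5D'

RLE = 2H3G5D


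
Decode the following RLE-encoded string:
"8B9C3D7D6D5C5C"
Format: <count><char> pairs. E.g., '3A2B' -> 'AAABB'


Expanding each <count><char> pair:
  8B -> 'BBBBBBBB'
  9C -> 'CCCCCCCCC'
  3D -> 'DDD'
  7D -> 'DDDDDDD'
  6D -> 'DDDDDD'
  5C -> 'CCCCC'
  5C -> 'CCCCC'

Decoded = BBBBBBBBCCCCCCCCCDDDDDDDDDDDDDDDDCCCCCCCCCC


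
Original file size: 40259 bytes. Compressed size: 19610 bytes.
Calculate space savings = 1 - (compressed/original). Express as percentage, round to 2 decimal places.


ratio = compressed/original = 19610/40259 = 0.487096
savings = 1 - ratio = 1 - 0.487096 = 0.512904
as a percentage: 0.512904 * 100 = 51.29%

Space savings = 1 - 19610/40259 = 51.29%


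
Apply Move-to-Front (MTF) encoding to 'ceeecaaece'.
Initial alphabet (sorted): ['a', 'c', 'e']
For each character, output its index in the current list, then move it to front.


MTF encoding:
'c': index 1 in ['a', 'c', 'e'] -> ['c', 'a', 'e']
'e': index 2 in ['c', 'a', 'e'] -> ['e', 'c', 'a']
'e': index 0 in ['e', 'c', 'a'] -> ['e', 'c', 'a']
'e': index 0 in ['e', 'c', 'a'] -> ['e', 'c', 'a']
'c': index 1 in ['e', 'c', 'a'] -> ['c', 'e', 'a']
'a': index 2 in ['c', 'e', 'a'] -> ['a', 'c', 'e']
'a': index 0 in ['a', 'c', 'e'] -> ['a', 'c', 'e']
'e': index 2 in ['a', 'c', 'e'] -> ['e', 'a', 'c']
'c': index 2 in ['e', 'a', 'c'] -> ['c', 'e', 'a']
'e': index 1 in ['c', 'e', 'a'] -> ['e', 'c', 'a']


Output: [1, 2, 0, 0, 1, 2, 0, 2, 2, 1]


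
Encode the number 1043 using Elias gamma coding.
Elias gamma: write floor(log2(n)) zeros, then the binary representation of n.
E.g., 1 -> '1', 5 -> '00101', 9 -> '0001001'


num_bits = floor(log2(1043)) + 1 = 11
leading_zeros = num_bits - 1 = 10
binary(1043) = 10000010011

Elias gamma(1043) = '0000000000' + '10000010011' = 000000000010000010011 (21 bits)


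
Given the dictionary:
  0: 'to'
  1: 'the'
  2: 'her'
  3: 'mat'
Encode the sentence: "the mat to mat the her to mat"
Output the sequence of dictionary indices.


Look up each word in the dictionary:
  'the' -> 1
  'mat' -> 3
  'to' -> 0
  'mat' -> 3
  'the' -> 1
  'her' -> 2
  'to' -> 0
  'mat' -> 3

Encoded: [1, 3, 0, 3, 1, 2, 0, 3]


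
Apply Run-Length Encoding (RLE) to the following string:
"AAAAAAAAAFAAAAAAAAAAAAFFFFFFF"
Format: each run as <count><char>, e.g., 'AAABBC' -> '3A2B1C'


Scanning runs left to right:
  i=0: run of 'A' x 9 -> '9A'
  i=9: run of 'F' x 1 -> '1F'
  i=10: run of 'A' x 12 -> '12A'
  i=22: run of 'F' x 7 -> '7F'

RLE = 9A1F12A7F


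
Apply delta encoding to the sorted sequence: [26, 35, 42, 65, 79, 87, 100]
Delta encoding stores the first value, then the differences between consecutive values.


First value: 26
Deltas:
  35 - 26 = 9
  42 - 35 = 7
  65 - 42 = 23
  79 - 65 = 14
  87 - 79 = 8
  100 - 87 = 13


Delta encoded: [26, 9, 7, 23, 14, 8, 13]


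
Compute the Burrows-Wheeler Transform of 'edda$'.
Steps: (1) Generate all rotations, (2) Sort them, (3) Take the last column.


Rotations (sorted):
  0: $edda -> last char: a
  1: a$edd -> last char: d
  2: da$ed -> last char: d
  3: dda$e -> last char: e
  4: edda$ -> last char: $


BWT = adde$


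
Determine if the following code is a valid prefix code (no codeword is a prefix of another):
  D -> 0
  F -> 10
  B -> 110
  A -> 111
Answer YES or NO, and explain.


Checking each pair (does one codeword prefix another?):
  D='0' vs F='10': no prefix
  D='0' vs B='110': no prefix
  D='0' vs A='111': no prefix
  F='10' vs D='0': no prefix
  F='10' vs B='110': no prefix
  F='10' vs A='111': no prefix
  B='110' vs D='0': no prefix
  B='110' vs F='10': no prefix
  B='110' vs A='111': no prefix
  A='111' vs D='0': no prefix
  A='111' vs F='10': no prefix
  A='111' vs B='110': no prefix
No violation found over all pairs.

YES -- this is a valid prefix code. No codeword is a prefix of any other codeword.


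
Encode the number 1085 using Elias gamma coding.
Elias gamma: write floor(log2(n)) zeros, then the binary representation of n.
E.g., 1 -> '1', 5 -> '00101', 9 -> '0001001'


num_bits = floor(log2(1085)) + 1 = 11
leading_zeros = num_bits - 1 = 10
binary(1085) = 10000111101

Elias gamma(1085) = '0000000000' + '10000111101' = 000000000010000111101 (21 bits)


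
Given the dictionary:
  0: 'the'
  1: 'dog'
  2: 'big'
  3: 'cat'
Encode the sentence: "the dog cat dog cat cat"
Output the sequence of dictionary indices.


Look up each word in the dictionary:
  'the' -> 0
  'dog' -> 1
  'cat' -> 3
  'dog' -> 1
  'cat' -> 3
  'cat' -> 3

Encoded: [0, 1, 3, 1, 3, 3]


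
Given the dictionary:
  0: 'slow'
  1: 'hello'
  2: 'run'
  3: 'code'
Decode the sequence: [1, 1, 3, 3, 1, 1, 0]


Look up each index in the dictionary:
  1 -> 'hello'
  1 -> 'hello'
  3 -> 'code'
  3 -> 'code'
  1 -> 'hello'
  1 -> 'hello'
  0 -> 'slow'

Decoded: "hello hello code code hello hello slow"


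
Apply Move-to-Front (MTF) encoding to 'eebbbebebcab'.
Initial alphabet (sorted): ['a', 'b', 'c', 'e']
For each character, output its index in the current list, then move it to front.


MTF encoding:
'e': index 3 in ['a', 'b', 'c', 'e'] -> ['e', 'a', 'b', 'c']
'e': index 0 in ['e', 'a', 'b', 'c'] -> ['e', 'a', 'b', 'c']
'b': index 2 in ['e', 'a', 'b', 'c'] -> ['b', 'e', 'a', 'c']
'b': index 0 in ['b', 'e', 'a', 'c'] -> ['b', 'e', 'a', 'c']
'b': index 0 in ['b', 'e', 'a', 'c'] -> ['b', 'e', 'a', 'c']
'e': index 1 in ['b', 'e', 'a', 'c'] -> ['e', 'b', 'a', 'c']
'b': index 1 in ['e', 'b', 'a', 'c'] -> ['b', 'e', 'a', 'c']
'e': index 1 in ['b', 'e', 'a', 'c'] -> ['e', 'b', 'a', 'c']
'b': index 1 in ['e', 'b', 'a', 'c'] -> ['b', 'e', 'a', 'c']
'c': index 3 in ['b', 'e', 'a', 'c'] -> ['c', 'b', 'e', 'a']
'a': index 3 in ['c', 'b', 'e', 'a'] -> ['a', 'c', 'b', 'e']
'b': index 2 in ['a', 'c', 'b', 'e'] -> ['b', 'a', 'c', 'e']


Output: [3, 0, 2, 0, 0, 1, 1, 1, 1, 3, 3, 2]


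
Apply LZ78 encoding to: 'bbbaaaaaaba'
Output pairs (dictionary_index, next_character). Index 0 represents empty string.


LZ78 encoding steps:
Dictionary: {0: ''}
Step 1: w='' (idx 0), next='b' -> output (0, 'b'), add 'b' as idx 1
Step 2: w='b' (idx 1), next='b' -> output (1, 'b'), add 'bb' as idx 2
Step 3: w='' (idx 0), next='a' -> output (0, 'a'), add 'a' as idx 3
Step 4: w='a' (idx 3), next='a' -> output (3, 'a'), add 'aa' as idx 4
Step 5: w='aa' (idx 4), next='a' -> output (4, 'a'), add 'aaa' as idx 5
Step 6: w='b' (idx 1), next='a' -> output (1, 'a'), add 'ba' as idx 6


Encoded: [(0, 'b'), (1, 'b'), (0, 'a'), (3, 'a'), (4, 'a'), (1, 'a')]


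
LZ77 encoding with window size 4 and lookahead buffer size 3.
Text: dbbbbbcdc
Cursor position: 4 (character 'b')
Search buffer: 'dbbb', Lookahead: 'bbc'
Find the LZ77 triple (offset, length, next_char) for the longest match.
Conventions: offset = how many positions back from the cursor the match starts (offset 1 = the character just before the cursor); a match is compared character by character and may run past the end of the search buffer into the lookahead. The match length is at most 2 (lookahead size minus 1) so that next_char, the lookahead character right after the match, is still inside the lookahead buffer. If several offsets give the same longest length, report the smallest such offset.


Try each offset into the search buffer:
  offset=1 (pos 3, char 'b'): match length 2
  offset=2 (pos 2, char 'b'): match length 2
  offset=3 (pos 1, char 'b'): match length 2
  offset=4 (pos 0, char 'd'): match length 0
Longest match has length 2, found at offsets 1, 2, 3; take the smallest, offset 1.
next_char = character at position 4 + 2 = 6 -> 'c'

Best match: offset=1, length=2 (matching 'bb' starting at position 3)
LZ77 triple: (1, 2, 'c')


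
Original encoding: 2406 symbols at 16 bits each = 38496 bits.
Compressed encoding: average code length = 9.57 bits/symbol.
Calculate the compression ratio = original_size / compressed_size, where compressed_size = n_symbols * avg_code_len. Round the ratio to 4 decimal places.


original_size = n_symbols * orig_bits = 2406 * 16 = 38496 bits
compressed_size = n_symbols * avg_code_len = 2406 * 9.57 = 23025.42 bits
ratio = original_size / compressed_size = 38496 / 23025.42 = 1.6719

Compression ratio = 1.6719


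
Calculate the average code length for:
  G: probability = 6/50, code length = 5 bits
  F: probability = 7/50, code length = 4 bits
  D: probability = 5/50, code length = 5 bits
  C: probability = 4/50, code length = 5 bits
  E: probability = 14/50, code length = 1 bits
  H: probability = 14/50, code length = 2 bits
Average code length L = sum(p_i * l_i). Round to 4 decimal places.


Weighted contributions p_i * l_i:
  G: (6/50) * 5 = 30/50
  F: (7/50) * 4 = 28/50
  D: (5/50) * 5 = 25/50
  C: (4/50) * 5 = 20/50
  E: (14/50) * 1 = 14/50
  H: (14/50) * 2 = 28/50
Sum = (30 + 28 + 25 + 20 + 14 + 28)/50 = 145/50

L = 145/50 = 2.9000 bits/symbol


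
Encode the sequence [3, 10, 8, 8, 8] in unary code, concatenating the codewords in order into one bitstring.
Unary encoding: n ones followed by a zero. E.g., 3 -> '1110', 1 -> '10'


Encode each number as n ones followed by a terminating 0:
  3 -> 1110 (4 bits)
  10 -> 11111111110 (11 bits)
  8 -> 111111110 (9 bits)
  8 -> 111111110 (9 bits)
  8 -> 111111110 (9 bits)
Total length = 4 + 11 + 9 + 9 + 9 = 42 bits.

Unary([3, 10, 8, 8, 8]) = 111011111111110111111110111111110111111110 (42 bits)


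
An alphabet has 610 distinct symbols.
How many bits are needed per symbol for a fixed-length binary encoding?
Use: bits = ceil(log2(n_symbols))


log2(610) = 9.2527
Bracket: 2^9 = 512 < 610 <= 2^10 = 1024
So ceil(log2(610)) = 10

bits = ceil(log2(610)) = ceil(9.2527) = 10 bits


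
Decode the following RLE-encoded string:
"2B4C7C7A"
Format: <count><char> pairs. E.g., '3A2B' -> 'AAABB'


Expanding each <count><char> pair:
  2B -> 'BB'
  4C -> 'CCCC'
  7C -> 'CCCCCCC'
  7A -> 'AAAAAAA'

Decoded = BBCCCCCCCCCCCAAAAAAA


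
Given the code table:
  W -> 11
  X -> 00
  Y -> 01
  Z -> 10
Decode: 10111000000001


Decoding:
10 -> Z
11 -> W
10 -> Z
00 -> X
00 -> X
00 -> X
01 -> Y


Result: ZWZXXXY


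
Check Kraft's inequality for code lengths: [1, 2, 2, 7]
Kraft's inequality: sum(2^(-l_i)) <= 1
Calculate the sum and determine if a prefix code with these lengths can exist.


Sum = 2^(-1) + 2^(-2) + 2^(-2) + 2^(-7)
    = 0.5 + 0.25 + 0.25 + 0.0078125
    = 129/128 = 1.0078125
Since 1.0078125 > 1, Kraft's inequality is NOT satisfied.
A prefix code with these lengths CANNOT exist.

Kraft sum = 1.0078125. Not satisfied.


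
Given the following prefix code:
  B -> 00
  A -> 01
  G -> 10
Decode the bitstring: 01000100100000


Decoding step by step:
Bits 01 -> A
Bits 00 -> B
Bits 01 -> A
Bits 00 -> B
Bits 10 -> G
Bits 00 -> B
Bits 00 -> B


Decoded message: ABABGBB


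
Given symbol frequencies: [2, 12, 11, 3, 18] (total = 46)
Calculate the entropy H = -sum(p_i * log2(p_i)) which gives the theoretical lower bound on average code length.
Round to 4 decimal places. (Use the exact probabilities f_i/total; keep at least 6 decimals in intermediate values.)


Per-symbol terms -p_i * log2(p_i) with p_i = f_i/46:
  p = 2/46 = 0.043478: log2(p) = -4.523562, -p*log2(p) = 0.196677
  p = 12/46 = 0.260870: log2(p) = -1.938599, -p*log2(p) = 0.505722
  p = 11/46 = 0.239130: log2(p) = -2.064130, -p*log2(p) = 0.493596
  p = 3/46 = 0.065217: log2(p) = -3.938599, -p*log2(p) = 0.256865
  p = 18/46 = 0.391304: log2(p) = -1.353637, -p*log2(p) = 0.529684
H = 0.196677 + 0.505722 + 0.493596 + 0.256865 + 0.529684 = 1.982544

H = 1.9825 bits/symbol


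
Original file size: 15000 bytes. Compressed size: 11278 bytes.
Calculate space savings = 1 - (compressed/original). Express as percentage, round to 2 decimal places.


ratio = compressed/original = 11278/15000 = 0.751867
savings = 1 - ratio = 1 - 0.751867 = 0.248133
as a percentage: 0.248133 * 100 = 24.81%

Space savings = 1 - 11278/15000 = 24.81%


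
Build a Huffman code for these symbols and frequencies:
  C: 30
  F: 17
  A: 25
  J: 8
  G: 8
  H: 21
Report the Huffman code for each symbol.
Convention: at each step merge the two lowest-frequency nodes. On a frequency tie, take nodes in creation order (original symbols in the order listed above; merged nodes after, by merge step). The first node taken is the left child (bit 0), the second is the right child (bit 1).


Huffman tree construction:
Step 1: Merge J(8) + G(8) = 16
Step 2: Merge (J+G)(16) + F(17) = 33
Step 3: Merge H(21) + A(25) = 46
Step 4: Merge C(30) + ((J+G)+F)(33) = 63
Step 5: Merge (H+A)(46) + (C+((J+G)+F))(63) = 109
Read each symbol's code off the tree from the root (left child = 0, right child = 1).

Codes:
  C: 10 (length 2)
  F: 111 (length 3)
  A: 01 (length 2)
  J: 1100 (length 4)
  G: 1101 (length 4)
  H: 00 (length 2)
Average code length: 267/109 = 2.4495 bits/symbol


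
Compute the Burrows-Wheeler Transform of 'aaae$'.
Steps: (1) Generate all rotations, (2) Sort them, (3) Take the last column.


Rotations (sorted):
  0: $aaae -> last char: e
  1: aaae$ -> last char: $
  2: aae$a -> last char: a
  3: ae$aa -> last char: a
  4: e$aaa -> last char: a


BWT = e$aaa


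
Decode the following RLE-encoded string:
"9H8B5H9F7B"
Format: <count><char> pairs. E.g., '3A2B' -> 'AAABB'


Expanding each <count><char> pair:
  9H -> 'HHHHHHHHH'
  8B -> 'BBBBBBBB'
  5H -> 'HHHHH'
  9F -> 'FFFFFFFFF'
  7B -> 'BBBBBBB'

Decoded = HHHHHHHHHBBBBBBBBHHHHHFFFFFFFFFBBBBBBB


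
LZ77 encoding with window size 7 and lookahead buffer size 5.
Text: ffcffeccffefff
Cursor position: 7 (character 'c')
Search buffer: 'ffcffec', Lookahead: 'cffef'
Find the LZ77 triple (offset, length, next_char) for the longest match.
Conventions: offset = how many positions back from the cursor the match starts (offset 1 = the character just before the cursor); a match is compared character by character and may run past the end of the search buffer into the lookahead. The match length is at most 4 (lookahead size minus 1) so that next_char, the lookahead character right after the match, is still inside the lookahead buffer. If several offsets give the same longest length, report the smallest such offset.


Try each offset into the search buffer:
  offset=1 (pos 6, char 'c'): match length 1
  offset=2 (pos 5, char 'e'): match length 0
  offset=3 (pos 4, char 'f'): match length 0
  offset=4 (pos 3, char 'f'): match length 0
  offset=5 (pos 2, char 'c'): match length 4
  offset=6 (pos 1, char 'f'): match length 0
  offset=7 (pos 0, char 'f'): match length 0
Longest match has length 4 at offset 5.
next_char = character at position 7 + 4 = 11 -> 'f'

Best match: offset=5, length=4 (matching 'cffe' starting at position 2)
LZ77 triple: (5, 4, 'f')


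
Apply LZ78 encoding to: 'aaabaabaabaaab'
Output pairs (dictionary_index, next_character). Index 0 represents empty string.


LZ78 encoding steps:
Dictionary: {0: ''}
Step 1: w='' (idx 0), next='a' -> output (0, 'a'), add 'a' as idx 1
Step 2: w='a' (idx 1), next='a' -> output (1, 'a'), add 'aa' as idx 2
Step 3: w='' (idx 0), next='b' -> output (0, 'b'), add 'b' as idx 3
Step 4: w='aa' (idx 2), next='b' -> output (2, 'b'), add 'aab' as idx 4
Step 5: w='aab' (idx 4), next='a' -> output (4, 'a'), add 'aaba' as idx 5
Step 6: w='aab' (idx 4), end of input -> output (4, '')


Encoded: [(0, 'a'), (1, 'a'), (0, 'b'), (2, 'b'), (4, 'a'), (4, '')]


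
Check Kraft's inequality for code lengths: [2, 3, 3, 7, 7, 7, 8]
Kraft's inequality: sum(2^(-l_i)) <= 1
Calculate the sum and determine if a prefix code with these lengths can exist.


Sum = 2^(-2) + 2^(-3) + 2^(-3) + 2^(-7) + 2^(-7) + 2^(-7) + 2^(-8)
    = 0.25 + 0.125 + 0.125 + 0.0078125 + 0.0078125 + 0.0078125 + 0.00390625
    = 135/256 = 0.52734375
Since 0.52734375 <= 1, Kraft's inequality IS satisfied.
A prefix code with these lengths CAN exist.

Kraft sum = 0.52734375. Satisfied.


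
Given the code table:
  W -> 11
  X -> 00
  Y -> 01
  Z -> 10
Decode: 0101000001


Decoding:
01 -> Y
01 -> Y
00 -> X
00 -> X
01 -> Y


Result: YYXXY


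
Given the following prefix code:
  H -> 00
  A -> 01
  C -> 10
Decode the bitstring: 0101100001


Decoding step by step:
Bits 01 -> A
Bits 01 -> A
Bits 10 -> C
Bits 00 -> H
Bits 01 -> A


Decoded message: AACHA


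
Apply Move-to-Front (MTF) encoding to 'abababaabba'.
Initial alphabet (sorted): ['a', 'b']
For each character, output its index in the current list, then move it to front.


MTF encoding:
'a': index 0 in ['a', 'b'] -> ['a', 'b']
'b': index 1 in ['a', 'b'] -> ['b', 'a']
'a': index 1 in ['b', 'a'] -> ['a', 'b']
'b': index 1 in ['a', 'b'] -> ['b', 'a']
'a': index 1 in ['b', 'a'] -> ['a', 'b']
'b': index 1 in ['a', 'b'] -> ['b', 'a']
'a': index 1 in ['b', 'a'] -> ['a', 'b']
'a': index 0 in ['a', 'b'] -> ['a', 'b']
'b': index 1 in ['a', 'b'] -> ['b', 'a']
'b': index 0 in ['b', 'a'] -> ['b', 'a']
'a': index 1 in ['b', 'a'] -> ['a', 'b']


Output: [0, 1, 1, 1, 1, 1, 1, 0, 1, 0, 1]


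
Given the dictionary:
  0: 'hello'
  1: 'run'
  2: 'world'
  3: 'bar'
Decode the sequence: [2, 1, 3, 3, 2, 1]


Look up each index in the dictionary:
  2 -> 'world'
  1 -> 'run'
  3 -> 'bar'
  3 -> 'bar'
  2 -> 'world'
  1 -> 'run'

Decoded: "world run bar bar world run"


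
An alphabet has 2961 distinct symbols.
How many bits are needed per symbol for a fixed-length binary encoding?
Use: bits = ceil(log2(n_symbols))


log2(2961) = 11.5319
Bracket: 2^11 = 2048 < 2961 <= 2^12 = 4096
So ceil(log2(2961)) = 12

bits = ceil(log2(2961)) = ceil(11.5319) = 12 bits


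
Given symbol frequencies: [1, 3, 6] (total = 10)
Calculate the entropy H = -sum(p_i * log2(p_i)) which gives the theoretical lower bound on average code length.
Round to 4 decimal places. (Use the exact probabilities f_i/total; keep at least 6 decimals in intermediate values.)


Per-symbol terms -p_i * log2(p_i) with p_i = f_i/10:
  p = 1/10 = 0.100000: log2(p) = -3.321928, -p*log2(p) = 0.332193
  p = 3/10 = 0.300000: log2(p) = -1.736966, -p*log2(p) = 0.521090
  p = 6/10 = 0.600000: log2(p) = -0.736966, -p*log2(p) = 0.442179
H = 0.332193 + 0.521090 + 0.442179 = 1.295462

H = 1.2955 bits/symbol


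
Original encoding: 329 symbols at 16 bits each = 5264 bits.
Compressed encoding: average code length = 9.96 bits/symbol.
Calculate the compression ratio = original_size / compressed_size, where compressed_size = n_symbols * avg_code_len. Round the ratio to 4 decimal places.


original_size = n_symbols * orig_bits = 329 * 16 = 5264 bits
compressed_size = n_symbols * avg_code_len = 329 * 9.96 = 3276.84 bits
ratio = original_size / compressed_size = 5264 / 3276.84 = 1.6064

Compression ratio = 1.6064


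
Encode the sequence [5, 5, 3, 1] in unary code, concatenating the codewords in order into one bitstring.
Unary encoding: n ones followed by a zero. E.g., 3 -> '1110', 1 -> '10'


Encode each number as n ones followed by a terminating 0:
  5 -> 111110 (6 bits)
  5 -> 111110 (6 bits)
  3 -> 1110 (4 bits)
  1 -> 10 (2 bits)
Total length = 6 + 6 + 4 + 2 = 18 bits.

Unary([5, 5, 3, 1]) = 111110111110111010 (18 bits)


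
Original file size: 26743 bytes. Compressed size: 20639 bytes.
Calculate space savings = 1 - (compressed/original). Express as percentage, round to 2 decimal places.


ratio = compressed/original = 20639/26743 = 0.771753
savings = 1 - ratio = 1 - 0.771753 = 0.228247
as a percentage: 0.228247 * 100 = 22.82%

Space savings = 1 - 20639/26743 = 22.82%


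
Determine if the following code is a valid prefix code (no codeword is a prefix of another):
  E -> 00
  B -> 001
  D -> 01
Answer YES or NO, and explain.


Checking each pair (does one codeword prefix another?):
  E='00' vs B='001': prefix -- VIOLATION

NO -- this is NOT a valid prefix code. E (00) is a prefix of B (001).


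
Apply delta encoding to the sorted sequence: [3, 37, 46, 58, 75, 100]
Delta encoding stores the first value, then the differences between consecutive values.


First value: 3
Deltas:
  37 - 3 = 34
  46 - 37 = 9
  58 - 46 = 12
  75 - 58 = 17
  100 - 75 = 25


Delta encoded: [3, 34, 9, 12, 17, 25]


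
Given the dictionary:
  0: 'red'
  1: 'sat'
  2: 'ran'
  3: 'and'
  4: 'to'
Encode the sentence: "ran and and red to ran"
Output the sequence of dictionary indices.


Look up each word in the dictionary:
  'ran' -> 2
  'and' -> 3
  'and' -> 3
  'red' -> 0
  'to' -> 4
  'ran' -> 2

Encoded: [2, 3, 3, 0, 4, 2]


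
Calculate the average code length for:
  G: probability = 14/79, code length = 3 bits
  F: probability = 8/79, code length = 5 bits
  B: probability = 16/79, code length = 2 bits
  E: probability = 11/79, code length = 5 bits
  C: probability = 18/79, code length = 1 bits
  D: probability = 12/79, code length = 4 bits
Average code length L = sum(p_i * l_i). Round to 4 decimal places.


Weighted contributions p_i * l_i:
  G: (14/79) * 3 = 42/79
  F: (8/79) * 5 = 40/79
  B: (16/79) * 2 = 32/79
  E: (11/79) * 5 = 55/79
  C: (18/79) * 1 = 18/79
  D: (12/79) * 4 = 48/79
Sum = (42 + 40 + 32 + 55 + 18 + 48)/79 = 235/79

L = 235/79 = 2.9747 bits/symbol


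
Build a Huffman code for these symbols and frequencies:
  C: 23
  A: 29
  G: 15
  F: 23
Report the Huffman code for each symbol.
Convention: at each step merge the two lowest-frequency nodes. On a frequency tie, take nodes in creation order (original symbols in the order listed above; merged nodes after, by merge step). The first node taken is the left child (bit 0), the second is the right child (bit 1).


Huffman tree construction:
Step 1: Merge G(15) + C(23) = 38
Step 2: Merge F(23) + A(29) = 52
Step 3: Merge (G+C)(38) + (F+A)(52) = 90
Read each symbol's code off the tree from the root (left child = 0, right child = 1).

Codes:
  C: 01 (length 2)
  A: 11 (length 2)
  G: 00 (length 2)
  F: 10 (length 2)
Average code length: 180/90 = 2.0000 bits/symbol


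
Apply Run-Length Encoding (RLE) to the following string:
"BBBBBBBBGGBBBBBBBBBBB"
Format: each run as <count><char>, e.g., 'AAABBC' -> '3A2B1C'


Scanning runs left to right:
  i=0: run of 'B' x 8 -> '8B'
  i=8: run of 'G' x 2 -> '2G'
  i=10: run of 'B' x 11 -> '11B'

RLE = 8B2G11B


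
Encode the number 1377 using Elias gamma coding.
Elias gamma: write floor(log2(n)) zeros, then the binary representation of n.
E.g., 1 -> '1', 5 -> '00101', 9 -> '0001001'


num_bits = floor(log2(1377)) + 1 = 11
leading_zeros = num_bits - 1 = 10
binary(1377) = 10101100001

Elias gamma(1377) = '0000000000' + '10101100001' = 000000000010101100001 (21 bits)


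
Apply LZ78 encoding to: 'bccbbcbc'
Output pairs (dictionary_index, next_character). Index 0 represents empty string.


LZ78 encoding steps:
Dictionary: {0: ''}
Step 1: w='' (idx 0), next='b' -> output (0, 'b'), add 'b' as idx 1
Step 2: w='' (idx 0), next='c' -> output (0, 'c'), add 'c' as idx 2
Step 3: w='c' (idx 2), next='b' -> output (2, 'b'), add 'cb' as idx 3
Step 4: w='b' (idx 1), next='c' -> output (1, 'c'), add 'bc' as idx 4
Step 5: w='bc' (idx 4), end of input -> output (4, '')


Encoded: [(0, 'b'), (0, 'c'), (2, 'b'), (1, 'c'), (4, '')]


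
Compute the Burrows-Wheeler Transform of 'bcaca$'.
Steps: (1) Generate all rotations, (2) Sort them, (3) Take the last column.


Rotations (sorted):
  0: $bcaca -> last char: a
  1: a$bcac -> last char: c
  2: aca$bc -> last char: c
  3: bcaca$ -> last char: $
  4: ca$bca -> last char: a
  5: caca$b -> last char: b


BWT = acc$ab


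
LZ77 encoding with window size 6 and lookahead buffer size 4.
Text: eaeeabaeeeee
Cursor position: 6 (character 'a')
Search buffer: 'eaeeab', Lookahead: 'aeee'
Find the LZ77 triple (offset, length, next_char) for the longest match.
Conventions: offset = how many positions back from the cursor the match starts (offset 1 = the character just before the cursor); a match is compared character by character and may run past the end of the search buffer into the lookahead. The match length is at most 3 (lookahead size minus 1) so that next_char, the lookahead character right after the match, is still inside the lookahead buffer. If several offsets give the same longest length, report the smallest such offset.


Try each offset into the search buffer:
  offset=1 (pos 5, char 'b'): match length 0
  offset=2 (pos 4, char 'a'): match length 1
  offset=3 (pos 3, char 'e'): match length 0
  offset=4 (pos 2, char 'e'): match length 0
  offset=5 (pos 1, char 'a'): match length 3
  offset=6 (pos 0, char 'e'): match length 0
Longest match has length 3 at offset 5.
next_char = character at position 6 + 3 = 9 -> 'e'

Best match: offset=5, length=3 (matching 'aee' starting at position 1)
LZ77 triple: (5, 3, 'e')


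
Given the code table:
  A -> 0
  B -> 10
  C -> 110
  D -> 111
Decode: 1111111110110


Decoding:
111 -> D
111 -> D
111 -> D
0 -> A
110 -> C


Result: DDDAC


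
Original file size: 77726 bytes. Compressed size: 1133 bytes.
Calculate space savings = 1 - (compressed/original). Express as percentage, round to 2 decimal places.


ratio = compressed/original = 1133/77726 = 0.014577
savings = 1 - ratio = 1 - 0.014577 = 0.985423
as a percentage: 0.985423 * 100 = 98.54%

Space savings = 1 - 1133/77726 = 98.54%


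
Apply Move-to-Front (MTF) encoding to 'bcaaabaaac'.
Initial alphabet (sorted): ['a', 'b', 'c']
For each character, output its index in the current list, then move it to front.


MTF encoding:
'b': index 1 in ['a', 'b', 'c'] -> ['b', 'a', 'c']
'c': index 2 in ['b', 'a', 'c'] -> ['c', 'b', 'a']
'a': index 2 in ['c', 'b', 'a'] -> ['a', 'c', 'b']
'a': index 0 in ['a', 'c', 'b'] -> ['a', 'c', 'b']
'a': index 0 in ['a', 'c', 'b'] -> ['a', 'c', 'b']
'b': index 2 in ['a', 'c', 'b'] -> ['b', 'a', 'c']
'a': index 1 in ['b', 'a', 'c'] -> ['a', 'b', 'c']
'a': index 0 in ['a', 'b', 'c'] -> ['a', 'b', 'c']
'a': index 0 in ['a', 'b', 'c'] -> ['a', 'b', 'c']
'c': index 2 in ['a', 'b', 'c'] -> ['c', 'a', 'b']


Output: [1, 2, 2, 0, 0, 2, 1, 0, 0, 2]


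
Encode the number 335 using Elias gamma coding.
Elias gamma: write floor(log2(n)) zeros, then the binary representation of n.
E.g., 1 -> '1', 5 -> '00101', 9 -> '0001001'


num_bits = floor(log2(335)) + 1 = 9
leading_zeros = num_bits - 1 = 8
binary(335) = 101001111

Elias gamma(335) = '00000000' + '101001111' = 00000000101001111 (17 bits)


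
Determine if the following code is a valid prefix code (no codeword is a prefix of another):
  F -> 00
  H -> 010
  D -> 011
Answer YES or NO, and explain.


Checking each pair (does one codeword prefix another?):
  F='00' vs H='010': no prefix
  F='00' vs D='011': no prefix
  H='010' vs F='00': no prefix
  H='010' vs D='011': no prefix
  D='011' vs F='00': no prefix
  D='011' vs H='010': no prefix
No violation found over all pairs.

YES -- this is a valid prefix code. No codeword is a prefix of any other codeword.


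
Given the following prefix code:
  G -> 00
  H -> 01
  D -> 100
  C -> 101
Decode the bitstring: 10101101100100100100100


Decoding step by step:
Bits 101 -> C
Bits 01 -> H
Bits 101 -> C
Bits 100 -> D
Bits 100 -> D
Bits 100 -> D
Bits 100 -> D
Bits 100 -> D


Decoded message: CHCDDDDD


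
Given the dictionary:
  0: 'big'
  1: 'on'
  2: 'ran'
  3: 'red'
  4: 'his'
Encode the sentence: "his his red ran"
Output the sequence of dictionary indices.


Look up each word in the dictionary:
  'his' -> 4
  'his' -> 4
  'red' -> 3
  'ran' -> 2

Encoded: [4, 4, 3, 2]


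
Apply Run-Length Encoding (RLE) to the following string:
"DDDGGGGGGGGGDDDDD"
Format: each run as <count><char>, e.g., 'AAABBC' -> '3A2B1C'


Scanning runs left to right:
  i=0: run of 'D' x 3 -> '3D'
  i=3: run of 'G' x 9 -> '9G'
  i=12: run of 'D' x 5 -> '5D'

RLE = 3D9G5D


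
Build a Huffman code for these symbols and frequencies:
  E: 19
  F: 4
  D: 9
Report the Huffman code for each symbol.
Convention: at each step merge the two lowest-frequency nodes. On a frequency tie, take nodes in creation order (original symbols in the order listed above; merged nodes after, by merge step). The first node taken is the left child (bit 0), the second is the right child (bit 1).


Huffman tree construction:
Step 1: Merge F(4) + D(9) = 13
Step 2: Merge (F+D)(13) + E(19) = 32
Read each symbol's code off the tree from the root (left child = 0, right child = 1).

Codes:
  E: 1 (length 1)
  F: 00 (length 2)
  D: 01 (length 2)
Average code length: 45/32 = 1.4063 bits/symbol


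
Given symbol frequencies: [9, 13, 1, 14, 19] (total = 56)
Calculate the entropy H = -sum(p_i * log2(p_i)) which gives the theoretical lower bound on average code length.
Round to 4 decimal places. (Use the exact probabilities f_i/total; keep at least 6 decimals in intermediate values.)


Per-symbol terms -p_i * log2(p_i) with p_i = f_i/56:
  p = 9/56 = 0.160714: log2(p) = -2.637430, -p*log2(p) = 0.423873
  p = 13/56 = 0.232143: log2(p) = -2.106915, -p*log2(p) = 0.489105
  p = 1/56 = 0.017857: log2(p) = -5.807355, -p*log2(p) = 0.103703
  p = 14/56 = 0.250000: log2(p) = -2.000000, -p*log2(p) = 0.500000
  p = 19/56 = 0.339286: log2(p) = -1.559427, -p*log2(p) = 0.529091
H = 0.423873 + 0.489105 + 0.103703 + 0.500000 + 0.529091 = 2.045772

H = 2.0458 bits/symbol


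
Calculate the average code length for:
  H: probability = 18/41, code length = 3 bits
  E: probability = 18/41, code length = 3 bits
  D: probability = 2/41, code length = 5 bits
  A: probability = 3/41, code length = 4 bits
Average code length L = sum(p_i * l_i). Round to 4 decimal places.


Weighted contributions p_i * l_i:
  H: (18/41) * 3 = 54/41
  E: (18/41) * 3 = 54/41
  D: (2/41) * 5 = 10/41
  A: (3/41) * 4 = 12/41
Sum = (54 + 54 + 10 + 12)/41 = 130/41

L = 130/41 = 3.1707 bits/symbol


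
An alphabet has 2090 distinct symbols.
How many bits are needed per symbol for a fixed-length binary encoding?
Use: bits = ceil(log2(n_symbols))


log2(2090) = 11.0293
Bracket: 2^11 = 2048 < 2090 <= 2^12 = 4096
So ceil(log2(2090)) = 12

bits = ceil(log2(2090)) = ceil(11.0293) = 12 bits


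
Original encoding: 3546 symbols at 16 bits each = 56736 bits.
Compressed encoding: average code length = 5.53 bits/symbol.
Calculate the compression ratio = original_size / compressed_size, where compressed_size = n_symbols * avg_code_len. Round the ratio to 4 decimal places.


original_size = n_symbols * orig_bits = 3546 * 16 = 56736 bits
compressed_size = n_symbols * avg_code_len = 3546 * 5.53 = 19609.38 bits
ratio = original_size / compressed_size = 56736 / 19609.38 = 2.8933

Compression ratio = 2.8933


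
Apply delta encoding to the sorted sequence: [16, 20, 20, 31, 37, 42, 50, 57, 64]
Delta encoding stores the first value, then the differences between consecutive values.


First value: 16
Deltas:
  20 - 16 = 4
  20 - 20 = 0
  31 - 20 = 11
  37 - 31 = 6
  42 - 37 = 5
  50 - 42 = 8
  57 - 50 = 7
  64 - 57 = 7


Delta encoded: [16, 4, 0, 11, 6, 5, 8, 7, 7]


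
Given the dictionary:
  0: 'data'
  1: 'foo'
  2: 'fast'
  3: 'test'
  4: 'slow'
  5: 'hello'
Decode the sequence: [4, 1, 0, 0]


Look up each index in the dictionary:
  4 -> 'slow'
  1 -> 'foo'
  0 -> 'data'
  0 -> 'data'

Decoded: "slow foo data data"


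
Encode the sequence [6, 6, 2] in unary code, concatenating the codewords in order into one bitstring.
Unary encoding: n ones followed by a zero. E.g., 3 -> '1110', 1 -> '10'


Encode each number as n ones followed by a terminating 0:
  6 -> 1111110 (7 bits)
  6 -> 1111110 (7 bits)
  2 -> 110 (3 bits)
Total length = 7 + 7 + 3 = 17 bits.

Unary([6, 6, 2]) = 11111101111110110 (17 bits)


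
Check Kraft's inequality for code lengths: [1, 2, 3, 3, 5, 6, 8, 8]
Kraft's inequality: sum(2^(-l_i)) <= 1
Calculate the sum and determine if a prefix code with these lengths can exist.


Sum = 2^(-1) + 2^(-2) + 2^(-3) + 2^(-3) + 2^(-5) + 2^(-6) + 2^(-8) + 2^(-8)
    = 0.5 + 0.25 + 0.125 + 0.125 + 0.03125 + 0.015625 + 0.00390625 + 0.00390625
    = 270/256 = 1.0546875
Since 1.0546875 > 1, Kraft's inequality is NOT satisfied.
A prefix code with these lengths CANNOT exist.

Kraft sum = 1.0546875. Not satisfied.


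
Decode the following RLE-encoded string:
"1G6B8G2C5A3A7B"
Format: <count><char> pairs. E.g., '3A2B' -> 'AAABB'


Expanding each <count><char> pair:
  1G -> 'G'
  6B -> 'BBBBBB'
  8G -> 'GGGGGGGG'
  2C -> 'CC'
  5A -> 'AAAAA'
  3A -> 'AAA'
  7B -> 'BBBBBBB'

Decoded = GBBBBBBGGGGGGGGCCAAAAAAAABBBBBBB


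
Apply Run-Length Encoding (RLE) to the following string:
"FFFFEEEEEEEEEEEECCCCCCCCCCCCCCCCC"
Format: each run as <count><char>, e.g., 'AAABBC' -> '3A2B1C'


Scanning runs left to right:
  i=0: run of 'F' x 4 -> '4F'
  i=4: run of 'E' x 12 -> '12E'
  i=16: run of 'C' x 17 -> '17C'

RLE = 4F12E17C


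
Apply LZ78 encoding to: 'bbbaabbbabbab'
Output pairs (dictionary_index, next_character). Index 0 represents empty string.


LZ78 encoding steps:
Dictionary: {0: ''}
Step 1: w='' (idx 0), next='b' -> output (0, 'b'), add 'b' as idx 1
Step 2: w='b' (idx 1), next='b' -> output (1, 'b'), add 'bb' as idx 2
Step 3: w='' (idx 0), next='a' -> output (0, 'a'), add 'a' as idx 3
Step 4: w='a' (idx 3), next='b' -> output (3, 'b'), add 'ab' as idx 4
Step 5: w='bb' (idx 2), next='a' -> output (2, 'a'), add 'bba' as idx 5
Step 6: w='bba' (idx 5), next='b' -> output (5, 'b'), add 'bbab' as idx 6


Encoded: [(0, 'b'), (1, 'b'), (0, 'a'), (3, 'b'), (2, 'a'), (5, 'b')]


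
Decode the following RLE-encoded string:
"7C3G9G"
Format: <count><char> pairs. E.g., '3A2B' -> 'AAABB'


Expanding each <count><char> pair:
  7C -> 'CCCCCCC'
  3G -> 'GGG'
  9G -> 'GGGGGGGGG'

Decoded = CCCCCCCGGGGGGGGGGGG


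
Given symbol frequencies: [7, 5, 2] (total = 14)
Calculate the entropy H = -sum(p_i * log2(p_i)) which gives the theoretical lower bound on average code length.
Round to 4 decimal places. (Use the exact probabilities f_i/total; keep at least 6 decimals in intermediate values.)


Per-symbol terms -p_i * log2(p_i) with p_i = f_i/14:
  p = 7/14 = 0.500000: log2(p) = -1.000000, -p*log2(p) = 0.500000
  p = 5/14 = 0.357143: log2(p) = -1.485427, -p*log2(p) = 0.530510
  p = 2/14 = 0.142857: log2(p) = -2.807355, -p*log2(p) = 0.401051
H = 0.500000 + 0.530510 + 0.401051 = 1.431561

H = 1.4316 bits/symbol
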